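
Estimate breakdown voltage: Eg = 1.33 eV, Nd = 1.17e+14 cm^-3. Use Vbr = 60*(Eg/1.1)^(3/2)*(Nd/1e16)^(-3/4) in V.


Step 1: Eg/1.1 = 1.33/1.1 = 1.209091
Step 2: (Eg/1.1)^1.5 = 1.209091^1.5 = 1.329500
Step 3: (Nd/1e16)^(-0.75) = (0.0117)^(-0.75) = 28.109984
Step 4: Vbr = 60 * 1.329500 * 28.109984 = 2242.3 V

2242.3


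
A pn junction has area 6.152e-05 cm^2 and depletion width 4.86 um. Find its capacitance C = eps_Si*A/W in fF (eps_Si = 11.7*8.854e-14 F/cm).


Step 1: eps_Si = 11.7 * 8.854e-14 = 1.035918e-12 F/cm
Step 2: W in cm = 4.86 * 1e-4 = 4.86e-04 cm
Step 3: C = 1.035918e-12 * 6.152e-05 / 4.86e-04 = 1.311310e-13 F
Step 4: C = 131.13 fF

131.13


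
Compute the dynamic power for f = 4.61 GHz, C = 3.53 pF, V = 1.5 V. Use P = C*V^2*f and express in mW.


Step 1: V^2 = 1.5^2 = 2.25 V^2
Step 2: P = C*V^2*f = 3.53e-12 F * 2.25 * 4.61e9 Hz
Step 3: P = 3.6614925e-02 W
Step 4: P = 36.615 mW

36.615


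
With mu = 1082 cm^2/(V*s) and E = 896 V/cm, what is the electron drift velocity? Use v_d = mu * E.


Step 1: v_d = mu * E
Step 2: v_d = 1082 * 896 = 969472
Step 3: v_d = 9.69e+05 cm/s

9.69e+05


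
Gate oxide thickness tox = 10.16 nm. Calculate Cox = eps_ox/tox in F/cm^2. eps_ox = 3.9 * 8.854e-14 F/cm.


Step 1: eps_ox = 3.9 * 8.854e-14 = 3.45306e-13 F/cm
Step 2: tox in cm = 10.16 nm * 1e-7 = 1.0160e-06 cm
Step 3: Cox = 3.45306e-13 / 1.0160e-06 = 3.40e-07 F/cm^2

3.40e-07


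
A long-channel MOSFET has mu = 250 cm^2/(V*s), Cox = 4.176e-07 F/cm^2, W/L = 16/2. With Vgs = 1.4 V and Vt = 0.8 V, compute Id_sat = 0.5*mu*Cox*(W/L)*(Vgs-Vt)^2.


Step 1: Overdrive voltage Vov = Vgs - Vt = 1.4 - 0.8 = 0.6 V
Step 2: W/L = 16/2 = 8
Step 3: Id = 0.5 * 250 * 4.176e-07 * 8 * 0.6^2
Step 4: Id = 1.50e-04 A

1.50e-04


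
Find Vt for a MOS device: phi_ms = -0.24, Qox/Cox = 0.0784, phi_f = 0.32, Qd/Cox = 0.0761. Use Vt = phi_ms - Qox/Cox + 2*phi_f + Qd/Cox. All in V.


Step 1: Vt = phi_ms - Qox/Cox + 2*phi_f + Qd/Cox
Step 2: Vt = -0.24 - 0.0784 + 2*0.32 + 0.0761
Step 3: Vt = -0.24 - 0.0784 + 0.64 + 0.0761
Step 4: Vt = 0.3977 V

0.3977


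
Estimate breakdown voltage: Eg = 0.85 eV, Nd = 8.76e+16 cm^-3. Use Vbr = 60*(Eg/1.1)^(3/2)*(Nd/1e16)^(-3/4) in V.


Step 1: Eg/1.1 = 0.85/1.1 = 0.772727
Step 2: (Eg/1.1)^1.5 = 0.772727^1.5 = 0.679265
Step 3: (Nd/1e16)^(-0.75) = (8.76)^(-0.75) = 0.196391
Step 4: Vbr = 60 * 0.679265 * 0.196391 = 8.0 V

8.0


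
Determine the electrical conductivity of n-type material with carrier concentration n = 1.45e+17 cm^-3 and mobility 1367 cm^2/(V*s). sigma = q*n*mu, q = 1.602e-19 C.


Step 1: sigma = q * n * mu
Step 2: sigma = 1.602e-19 * 1.45e+17 * 1367
Step 3: sigma = 3.175e+01 S/cm

3.175e+01


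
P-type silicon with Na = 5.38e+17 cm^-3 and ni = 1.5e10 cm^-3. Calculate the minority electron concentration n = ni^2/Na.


Step 1: Majority hole concentration p ≈ Na = 5.38e+17 cm^-3
Step 2: n = ni^2 / Na = (1.5e10)^2 / 5.38e+17
Step 3: n = 4.18e+02 cm^-3

4.18e+02


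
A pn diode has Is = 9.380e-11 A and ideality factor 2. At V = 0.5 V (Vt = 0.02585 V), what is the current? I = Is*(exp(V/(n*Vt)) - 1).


Step 1: V/(n*Vt) = 0.5/(2*0.02585) = 9.6712
Step 2: exp(9.6712) = 1.5854e+04
Step 3: I = 9.380e-11 * (1.5854e+04 - 1) = 1.49e-06 A

1.49e-06


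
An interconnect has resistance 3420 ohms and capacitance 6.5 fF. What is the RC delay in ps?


Step 1: tau = R * C
Step 2: tau = 3420 * 6.5 fF = 3420 * 6.5e-15 F
Step 3: tau = 2.223e-11 s = 22.23 ps

22.23


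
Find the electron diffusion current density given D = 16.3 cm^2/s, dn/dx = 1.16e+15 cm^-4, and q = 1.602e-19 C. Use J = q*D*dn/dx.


Step 1: J = q * D * (dn/dx)
Step 2: J = 1.602e-19 * 16.3 * 1.16e+15
Step 3: J = 3.03e-03 A/cm^2

3.03e-03


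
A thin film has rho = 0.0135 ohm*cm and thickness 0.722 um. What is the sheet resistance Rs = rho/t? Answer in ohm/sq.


Step 1: Convert thickness to cm: t = 0.722 um = 7.2200e-05 cm
Step 2: Rs = rho / t = 0.0135 / 7.2200e-05
Step 3: Rs = 187.0 ohm/sq

187.0


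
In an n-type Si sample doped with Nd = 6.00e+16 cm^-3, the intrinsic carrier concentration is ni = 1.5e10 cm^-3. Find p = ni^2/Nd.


Step 1: Since Nd >> ni, n ≈ Nd = 6.00e+16 cm^-3
Step 2: p = ni^2 / n = (1.5e10)^2 / 6.00e+16
Step 3: p = 2.25e20 / 6.00e+16 = 3.75e+03 cm^-3

3.75e+03


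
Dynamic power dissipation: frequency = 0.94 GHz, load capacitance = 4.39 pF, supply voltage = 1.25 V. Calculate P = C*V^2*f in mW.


Step 1: V^2 = 1.25^2 = 1.5625 V^2
Step 2: P = C*V^2*f = 4.39e-12 F * 1.5625 * 0.94e9 Hz
Step 3: P = 6.4478125e-03 W
Step 4: P = 6.448 mW

6.448


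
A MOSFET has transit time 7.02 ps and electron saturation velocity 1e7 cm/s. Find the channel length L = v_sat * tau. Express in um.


Step 1: tau in seconds = 7.02 ps * 1e-12 = 7.0200e-12 s
Step 2: L = v_sat * tau = 1e7 * 7.0200e-12 = 7.0200e-05 cm
Step 3: L in um = 7.0200e-05 * 1e4 = 0.702 um

0.702


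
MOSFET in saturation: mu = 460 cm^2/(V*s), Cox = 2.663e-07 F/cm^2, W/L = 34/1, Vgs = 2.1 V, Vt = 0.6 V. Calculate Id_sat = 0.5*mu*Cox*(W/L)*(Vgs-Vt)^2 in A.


Step 1: Overdrive voltage Vov = Vgs - Vt = 2.1 - 0.6 = 1.5 V
Step 2: W/L = 34/1 = 34
Step 3: Id = 0.5 * 460 * 2.663e-07 * 34 * 1.5^2
Step 4: Id = 4.69e-03 A

4.69e-03


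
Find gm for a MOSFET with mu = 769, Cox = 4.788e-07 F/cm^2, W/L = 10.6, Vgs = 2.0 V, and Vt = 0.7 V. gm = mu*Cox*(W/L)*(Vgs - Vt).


Step 1: Vov = Vgs - Vt = 2.0 - 0.7 = 1.3 V
Step 2: gm = mu * Cox * (W/L) * Vov
Step 3: gm = 769 * 4.788e-07 * 10.6 * 1.3 = 5.07e-03 S

5.07e-03


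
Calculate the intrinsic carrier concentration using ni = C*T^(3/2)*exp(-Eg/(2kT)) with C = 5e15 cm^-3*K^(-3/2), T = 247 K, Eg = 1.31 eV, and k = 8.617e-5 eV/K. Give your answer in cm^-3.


Step 1: Compute kT = 8.617e-5 * 247 = 0.02128399 eV
Step 2: Exponent = -Eg/(2kT) = -1.31/(2*0.02128399) = -30.77431
Step 3: T^(3/2) = 247^1.5 = 3881.91
Step 4: ni = 5e15 * 3881.91 * exp(-30.77431) = 8.37e+05 cm^-3

8.37e+05


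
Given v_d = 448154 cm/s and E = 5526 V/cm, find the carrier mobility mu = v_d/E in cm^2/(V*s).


Step 1: mu = v_d / E
Step 2: mu = 448154 / 5526
Step 3: mu = 81.1 cm^2/(V*s)

81.1


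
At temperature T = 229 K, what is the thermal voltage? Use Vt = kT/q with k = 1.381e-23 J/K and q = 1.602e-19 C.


Step 1: kT = 1.381e-23 * 229 = 3.16249e-21 J
Step 2: Vt = kT/q = 3.16249e-21 / 1.602e-19
Step 3: Vt = 0.01974 V

0.01974


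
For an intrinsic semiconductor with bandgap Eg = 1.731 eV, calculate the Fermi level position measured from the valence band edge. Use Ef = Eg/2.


Step 1: For an intrinsic semiconductor, the Fermi level sits at midgap.
Step 2: Ef = Eg / 2 = 1.731 / 2 = 0.8655 eV

0.8655


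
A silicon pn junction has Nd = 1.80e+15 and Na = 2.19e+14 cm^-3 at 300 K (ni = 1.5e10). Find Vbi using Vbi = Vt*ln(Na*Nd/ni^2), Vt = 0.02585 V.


Step 1: Compute Na*Nd/ni^2 = 2.19e+14 * 1.80e+15 / (1.5e10)^2 = 1.7520e+09
Step 2: ln(1.7520e+09) = 21.2840
Step 3: Vbi = 0.02585 * 21.2840 = 0.55 V

0.55


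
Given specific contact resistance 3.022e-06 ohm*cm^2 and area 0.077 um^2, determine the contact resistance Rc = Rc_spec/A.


Step 1: Convert area to cm^2: 0.077 um^2 = 7.7000e-10 cm^2
Step 2: Rc = Rc_spec / A = 3.022e-06 / 7.7000e-10
Step 3: Rc = 3.92e+03 ohms

3.92e+03


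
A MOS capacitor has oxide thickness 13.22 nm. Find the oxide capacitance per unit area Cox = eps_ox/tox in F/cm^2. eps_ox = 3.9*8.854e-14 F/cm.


Step 1: eps_ox = 3.9 * 8.854e-14 = 3.45306e-13 F/cm
Step 2: tox in cm = 13.22 nm * 1e-7 = 1.3220e-06 cm
Step 3: Cox = 3.45306e-13 / 1.3220e-06 = 2.61e-07 F/cm^2

2.61e-07


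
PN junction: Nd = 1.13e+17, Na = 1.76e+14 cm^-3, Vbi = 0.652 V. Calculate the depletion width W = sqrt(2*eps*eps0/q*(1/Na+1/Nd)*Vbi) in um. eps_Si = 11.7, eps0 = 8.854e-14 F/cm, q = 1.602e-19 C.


Step 1: 1/Na + 1/Nd = 1/1.76e+14 + 1/1.13e+17 = 5.69067e-15
Step 2: 2*eps*eps0/q = 2*11.7*8.854e-14/1.602e-19 = 1.293281e+07
Step 3: W^2 = 1.293281e+07 * 5.69067e-15 * 0.652 = 4.79848e-08
Step 4: W = sqrt(4.79848e-08) = 2.191e-04 cm = 2.191 um

2.191


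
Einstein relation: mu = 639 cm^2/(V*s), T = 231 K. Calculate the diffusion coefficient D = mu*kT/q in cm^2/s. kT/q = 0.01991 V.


Step 1: D = mu * (kT/q)
Step 2: D = 639 * 0.01991
Step 3: D = 12.72 cm^2/s

12.72


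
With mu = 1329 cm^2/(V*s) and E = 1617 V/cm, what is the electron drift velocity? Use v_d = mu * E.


Step 1: v_d = mu * E
Step 2: v_d = 1329 * 1617 = 2148993
Step 3: v_d = 2.15e+06 cm/s

2.15e+06


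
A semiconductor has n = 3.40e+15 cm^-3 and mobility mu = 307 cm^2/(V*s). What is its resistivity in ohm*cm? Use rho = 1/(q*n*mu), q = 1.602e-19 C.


Step 1: sigma = q * n * mu = 1.602e-19 * 3.40e+15 * 307 = 1.67217e-01 S/cm
Step 2: rho = 1 / sigma = 1 / 1.67217e-01 = 5.98 ohm*cm

5.98


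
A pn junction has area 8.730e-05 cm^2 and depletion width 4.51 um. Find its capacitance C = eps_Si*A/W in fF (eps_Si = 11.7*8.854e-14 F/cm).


Step 1: eps_Si = 11.7 * 8.854e-14 = 1.035918e-12 F/cm
Step 2: W in cm = 4.51 * 1e-4 = 4.51e-04 cm
Step 3: C = 1.035918e-12 * 8.730e-05 / 4.51e-04 = 2.005225e-13 F
Step 4: C = 200.52 fF

200.52


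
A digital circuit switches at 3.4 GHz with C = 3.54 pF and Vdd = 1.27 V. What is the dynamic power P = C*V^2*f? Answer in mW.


Step 1: V^2 = 1.27^2 = 1.6129 V^2
Step 2: P = C*V^2*f = 3.54e-12 F * 1.6129 * 3.4e9 Hz
Step 3: P = 1.94128644e-02 W
Step 4: P = 19.413 mW

19.413


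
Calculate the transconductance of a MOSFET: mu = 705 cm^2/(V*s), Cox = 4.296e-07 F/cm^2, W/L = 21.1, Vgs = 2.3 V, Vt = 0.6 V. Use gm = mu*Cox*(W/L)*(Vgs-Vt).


Step 1: Vov = Vgs - Vt = 2.3 - 0.6 = 1.7 V
Step 2: gm = mu * Cox * (W/L) * Vov
Step 3: gm = 705 * 4.296e-07 * 21.1 * 1.7 = 1.09e-02 S

1.09e-02


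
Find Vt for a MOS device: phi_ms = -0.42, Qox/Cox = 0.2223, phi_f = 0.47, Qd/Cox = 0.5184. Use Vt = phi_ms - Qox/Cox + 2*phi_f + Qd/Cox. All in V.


Step 1: Vt = phi_ms - Qox/Cox + 2*phi_f + Qd/Cox
Step 2: Vt = -0.42 - 0.2223 + 2*0.47 + 0.5184
Step 3: Vt = -0.42 - 0.2223 + 0.94 + 0.5184
Step 4: Vt = 0.8161 V

0.8161


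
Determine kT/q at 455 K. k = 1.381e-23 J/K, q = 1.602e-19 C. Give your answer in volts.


Step 1: kT = 1.381e-23 * 455 = 6.28355e-21 J
Step 2: Vt = kT/q = 6.28355e-21 / 1.602e-19
Step 3: Vt = 0.03922 V

0.03922


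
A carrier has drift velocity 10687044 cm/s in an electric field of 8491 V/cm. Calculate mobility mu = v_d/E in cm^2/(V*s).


Step 1: mu = v_d / E
Step 2: mu = 10687044 / 8491
Step 3: mu = 1258.63 cm^2/(V*s)

1258.63


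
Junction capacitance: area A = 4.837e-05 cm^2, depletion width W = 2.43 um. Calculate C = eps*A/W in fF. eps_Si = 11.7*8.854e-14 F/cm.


Step 1: eps_Si = 11.7 * 8.854e-14 = 1.035918e-12 F/cm
Step 2: W in cm = 2.43 * 1e-4 = 2.43e-04 cm
Step 3: C = 1.035918e-12 * 4.837e-05 / 2.43e-04 = 2.062031e-13 F
Step 4: C = 206.2 fF

206.2


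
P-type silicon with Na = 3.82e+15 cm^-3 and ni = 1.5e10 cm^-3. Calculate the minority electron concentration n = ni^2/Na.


Step 1: Majority hole concentration p ≈ Na = 3.82e+15 cm^-3
Step 2: n = ni^2 / Na = (1.5e10)^2 / 3.82e+15
Step 3: n = 5.89e+04 cm^-3

5.89e+04


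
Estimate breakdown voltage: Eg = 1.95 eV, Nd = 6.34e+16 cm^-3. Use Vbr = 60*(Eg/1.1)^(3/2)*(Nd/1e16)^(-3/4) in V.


Step 1: Eg/1.1 = 1.95/1.1 = 1.772727
Step 2: (Eg/1.1)^1.5 = 1.772727^1.5 = 2.360276
Step 3: (Nd/1e16)^(-0.75) = (6.34)^(-0.75) = 0.250284
Step 4: Vbr = 60 * 2.360276 * 0.250284 = 35.4 V

35.4


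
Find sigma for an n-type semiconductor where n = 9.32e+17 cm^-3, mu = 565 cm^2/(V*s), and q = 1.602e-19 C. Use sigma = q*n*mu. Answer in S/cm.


Step 1: sigma = q * n * mu
Step 2: sigma = 1.602e-19 * 9.32e+17 * 565
Step 3: sigma = 8.436e+01 S/cm

8.436e+01


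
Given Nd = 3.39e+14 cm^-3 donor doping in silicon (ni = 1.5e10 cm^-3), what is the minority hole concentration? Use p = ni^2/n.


Step 1: Since Nd >> ni, n ≈ Nd = 3.39e+14 cm^-3
Step 2: p = ni^2 / n = (1.5e10)^2 / 3.39e+14
Step 3: p = 2.25e20 / 3.39e+14 = 6.64e+05 cm^-3

6.64e+05


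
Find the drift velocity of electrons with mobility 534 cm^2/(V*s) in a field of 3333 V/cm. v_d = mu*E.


Step 1: v_d = mu * E
Step 2: v_d = 534 * 3333 = 1779822
Step 3: v_d = 1.78e+06 cm/s

1.78e+06


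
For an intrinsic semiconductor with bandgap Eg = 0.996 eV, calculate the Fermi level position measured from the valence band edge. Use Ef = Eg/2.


Step 1: For an intrinsic semiconductor, the Fermi level sits at midgap.
Step 2: Ef = Eg / 2 = 0.996 / 2 = 0.498 eV

0.498


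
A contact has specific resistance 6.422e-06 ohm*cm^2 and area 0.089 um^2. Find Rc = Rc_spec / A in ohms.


Step 1: Convert area to cm^2: 0.089 um^2 = 8.9000e-10 cm^2
Step 2: Rc = Rc_spec / A = 6.422e-06 / 8.9000e-10
Step 3: Rc = 7.22e+03 ohms

7.22e+03


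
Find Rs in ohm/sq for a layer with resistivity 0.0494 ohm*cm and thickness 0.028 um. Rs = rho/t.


Step 1: Convert thickness to cm: t = 0.028 um = 2.8000e-06 cm
Step 2: Rs = rho / t = 0.0494 / 2.8000e-06
Step 3: Rs = 17642.9 ohm/sq

17642.9


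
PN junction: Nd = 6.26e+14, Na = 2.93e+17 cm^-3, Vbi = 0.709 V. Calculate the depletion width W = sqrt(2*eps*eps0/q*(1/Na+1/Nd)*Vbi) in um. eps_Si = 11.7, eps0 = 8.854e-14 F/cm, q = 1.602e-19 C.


Step 1: 1/Na + 1/Nd = 1/2.93e+17 + 1/6.26e+14 = 1.60086e-15
Step 2: 2*eps*eps0/q = 2*11.7*8.854e-14/1.602e-19 = 1.293281e+07
Step 3: W^2 = 1.293281e+07 * 1.60086e-15 * 0.709 = 1.46789e-08
Step 4: W = sqrt(1.46789e-08) = 1.212e-04 cm = 1.212 um

1.212


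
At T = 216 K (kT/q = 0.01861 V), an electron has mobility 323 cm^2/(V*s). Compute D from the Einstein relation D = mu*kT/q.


Step 1: D = mu * (kT/q)
Step 2: D = 323 * 0.01861
Step 3: D = 6.01 cm^2/s

6.01


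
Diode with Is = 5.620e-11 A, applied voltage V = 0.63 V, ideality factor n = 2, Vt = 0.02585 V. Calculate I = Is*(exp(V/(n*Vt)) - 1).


Step 1: V/(n*Vt) = 0.63/(2*0.02585) = 12.1857
Step 2: exp(12.1857) = 1.9597e+05
Step 3: I = 5.620e-11 * (1.9597e+05 - 1) = 1.10e-05 A

1.10e-05


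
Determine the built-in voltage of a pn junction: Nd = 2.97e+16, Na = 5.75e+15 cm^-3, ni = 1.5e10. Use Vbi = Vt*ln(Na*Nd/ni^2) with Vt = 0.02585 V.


Step 1: Compute Na*Nd/ni^2 = 5.75e+15 * 2.97e+16 / (1.5e10)^2 = 7.5900e+11
Step 2: ln(7.5900e+11) = 27.3553
Step 3: Vbi = 0.02585 * 27.3553 = 0.707 V

0.707


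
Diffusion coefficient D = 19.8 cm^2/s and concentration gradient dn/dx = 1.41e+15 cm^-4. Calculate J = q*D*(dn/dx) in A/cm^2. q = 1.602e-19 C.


Step 1: J = q * D * (dn/dx)
Step 2: J = 1.602e-19 * 19.8 * 1.41e+15
Step 3: J = 4.47e-03 A/cm^2

4.47e-03


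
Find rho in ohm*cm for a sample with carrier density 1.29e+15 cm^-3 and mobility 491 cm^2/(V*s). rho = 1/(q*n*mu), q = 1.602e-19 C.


Step 1: sigma = q * n * mu = 1.602e-19 * 1.29e+15 * 491 = 1.01469e-01 S/cm
Step 2: rho = 1 / sigma = 1 / 1.01469e-01 = 9.855 ohm*cm

9.855


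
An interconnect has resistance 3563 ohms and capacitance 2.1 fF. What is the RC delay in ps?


Step 1: tau = R * C
Step 2: tau = 3563 * 2.1 fF = 3563 * 2.1e-15 F
Step 3: tau = 7.4823e-12 s = 7.4823 ps

7.4823


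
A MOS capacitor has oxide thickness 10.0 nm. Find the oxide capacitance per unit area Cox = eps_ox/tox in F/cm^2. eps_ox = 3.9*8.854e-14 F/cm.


Step 1: eps_ox = 3.9 * 8.854e-14 = 3.45306e-13 F/cm
Step 2: tox in cm = 10.0 nm * 1e-7 = 1.0000e-06 cm
Step 3: Cox = 3.45306e-13 / 1.0000e-06 = 3.45e-07 F/cm^2

3.45e-07


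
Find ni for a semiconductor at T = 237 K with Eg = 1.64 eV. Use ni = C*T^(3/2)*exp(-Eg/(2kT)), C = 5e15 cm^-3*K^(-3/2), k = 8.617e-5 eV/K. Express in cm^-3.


Step 1: Compute kT = 8.617e-5 * 237 = 0.02042229 eV
Step 2: Exponent = -Eg/(2kT) = -1.64/(2*0.02042229) = -40.15221
Step 3: T^(3/2) = 237^1.5 = 3648.57
Step 4: ni = 5e15 * 3648.57 * exp(-40.15221) = 6.66e+01 cm^-3

6.66e+01


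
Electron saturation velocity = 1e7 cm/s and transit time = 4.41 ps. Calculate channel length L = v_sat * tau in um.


Step 1: tau in seconds = 4.41 ps * 1e-12 = 4.4100e-12 s
Step 2: L = v_sat * tau = 1e7 * 4.4100e-12 = 4.4100e-05 cm
Step 3: L in um = 4.4100e-05 * 1e4 = 0.441 um

0.441


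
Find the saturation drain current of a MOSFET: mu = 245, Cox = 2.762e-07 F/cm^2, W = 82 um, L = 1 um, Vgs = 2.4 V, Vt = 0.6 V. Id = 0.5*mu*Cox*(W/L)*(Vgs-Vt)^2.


Step 1: Overdrive voltage Vov = Vgs - Vt = 2.4 - 0.6 = 1.8 V
Step 2: W/L = 82/1 = 82
Step 3: Id = 0.5 * 245 * 2.762e-07 * 82 * 1.8^2
Step 4: Id = 8.99e-03 A

8.99e-03


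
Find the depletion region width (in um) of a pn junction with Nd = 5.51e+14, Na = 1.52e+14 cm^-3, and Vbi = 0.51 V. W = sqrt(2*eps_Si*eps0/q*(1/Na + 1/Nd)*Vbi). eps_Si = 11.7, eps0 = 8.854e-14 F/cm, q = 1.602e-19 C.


Step 1: 1/Na + 1/Nd = 1/1.52e+14 + 1/5.51e+14 = 8.39383e-15
Step 2: 2*eps*eps0/q = 2*11.7*8.854e-14/1.602e-19 = 1.293281e+07
Step 3: W^2 = 1.293281e+07 * 8.39383e-15 * 0.51 = 5.53635e-08
Step 4: W = sqrt(5.53635e-08) = 2.353e-04 cm = 2.353 um

2.353


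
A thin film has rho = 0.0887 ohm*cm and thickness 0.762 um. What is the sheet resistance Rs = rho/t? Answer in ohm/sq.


Step 1: Convert thickness to cm: t = 0.762 um = 7.6200e-05 cm
Step 2: Rs = rho / t = 0.0887 / 7.6200e-05
Step 3: Rs = 1164.0 ohm/sq

1164.0


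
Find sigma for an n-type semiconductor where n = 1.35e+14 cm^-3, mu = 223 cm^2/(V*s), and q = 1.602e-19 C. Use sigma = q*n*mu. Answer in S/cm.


Step 1: sigma = q * n * mu
Step 2: sigma = 1.602e-19 * 1.35e+14 * 223
Step 3: sigma = 4.823e-03 S/cm

4.823e-03


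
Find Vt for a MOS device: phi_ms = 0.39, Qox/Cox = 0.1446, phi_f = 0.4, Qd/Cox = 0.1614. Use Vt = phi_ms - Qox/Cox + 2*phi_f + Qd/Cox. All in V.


Step 1: Vt = phi_ms - Qox/Cox + 2*phi_f + Qd/Cox
Step 2: Vt = 0.39 - 0.1446 + 2*0.4 + 0.1614
Step 3: Vt = 0.39 - 0.1446 + 0.8 + 0.1614
Step 4: Vt = 1.2068 V

1.2068


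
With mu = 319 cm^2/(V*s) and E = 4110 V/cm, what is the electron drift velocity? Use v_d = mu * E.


Step 1: v_d = mu * E
Step 2: v_d = 319 * 4110 = 1311090
Step 3: v_d = 1.31e+06 cm/s

1.31e+06


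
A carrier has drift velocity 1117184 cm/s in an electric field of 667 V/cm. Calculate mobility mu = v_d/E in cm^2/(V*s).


Step 1: mu = v_d / E
Step 2: mu = 1117184 / 667
Step 3: mu = 1674.94 cm^2/(V*s)

1674.94


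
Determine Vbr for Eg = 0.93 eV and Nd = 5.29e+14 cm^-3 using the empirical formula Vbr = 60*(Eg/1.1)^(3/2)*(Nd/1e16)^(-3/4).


Step 1: Eg/1.1 = 0.93/1.1 = 0.845455
Step 2: (Eg/1.1)^1.5 = 0.845455^1.5 = 0.777384
Step 3: (Nd/1e16)^(-0.75) = (0.0529)^(-0.75) = 9.065844
Step 4: Vbr = 60 * 0.777384 * 9.065844 = 422.9 V

422.9


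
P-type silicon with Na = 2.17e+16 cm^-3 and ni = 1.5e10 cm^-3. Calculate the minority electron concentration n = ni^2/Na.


Step 1: Majority hole concentration p ≈ Na = 2.17e+16 cm^-3
Step 2: n = ni^2 / Na = (1.5e10)^2 / 2.17e+16
Step 3: n = 1.04e+04 cm^-3

1.04e+04


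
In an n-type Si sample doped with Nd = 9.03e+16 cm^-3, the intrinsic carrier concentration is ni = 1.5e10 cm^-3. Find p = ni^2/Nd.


Step 1: Since Nd >> ni, n ≈ Nd = 9.03e+16 cm^-3
Step 2: p = ni^2 / n = (1.5e10)^2 / 9.03e+16
Step 3: p = 2.25e20 / 9.03e+16 = 2.49e+03 cm^-3

2.49e+03


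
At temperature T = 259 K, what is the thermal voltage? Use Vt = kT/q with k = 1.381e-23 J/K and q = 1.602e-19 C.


Step 1: kT = 1.381e-23 * 259 = 3.57679e-21 J
Step 2: Vt = kT/q = 3.57679e-21 / 1.602e-19
Step 3: Vt = 0.02233 V

0.02233


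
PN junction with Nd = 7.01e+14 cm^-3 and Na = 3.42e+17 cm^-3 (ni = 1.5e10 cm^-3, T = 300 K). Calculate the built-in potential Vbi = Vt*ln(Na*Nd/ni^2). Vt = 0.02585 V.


Step 1: Compute Na*Nd/ni^2 = 3.42e+17 * 7.01e+14 / (1.5e10)^2 = 1.0655e+12
Step 2: ln(1.0655e+12) = 27.6945
Step 3: Vbi = 0.02585 * 27.6945 = 0.716 V

0.716


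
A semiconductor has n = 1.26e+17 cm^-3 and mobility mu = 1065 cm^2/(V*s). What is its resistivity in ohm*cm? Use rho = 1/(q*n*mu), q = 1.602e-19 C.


Step 1: sigma = q * n * mu = 1.602e-19 * 1.26e+17 * 1065 = 2.14972e+01 S/cm
Step 2: rho = 1 / sigma = 1 / 2.14972e+01 = 0.04652 ohm*cm

0.04652


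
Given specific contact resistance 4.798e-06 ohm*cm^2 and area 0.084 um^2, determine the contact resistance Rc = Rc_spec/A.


Step 1: Convert area to cm^2: 0.084 um^2 = 8.4000e-10 cm^2
Step 2: Rc = Rc_spec / A = 4.798e-06 / 8.4000e-10
Step 3: Rc = 5.71e+03 ohms

5.71e+03


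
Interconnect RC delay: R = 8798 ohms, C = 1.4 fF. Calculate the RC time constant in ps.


Step 1: tau = R * C
Step 2: tau = 8798 * 1.4 fF = 8798 * 1.4e-15 F
Step 3: tau = 1.23172e-11 s = 12.3172 ps

12.3172


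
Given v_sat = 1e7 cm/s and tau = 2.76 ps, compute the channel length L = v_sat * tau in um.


Step 1: tau in seconds = 2.76 ps * 1e-12 = 2.7600e-12 s
Step 2: L = v_sat * tau = 1e7 * 2.7600e-12 = 2.7600e-05 cm
Step 3: L in um = 2.7600e-05 * 1e4 = 0.276 um

0.276


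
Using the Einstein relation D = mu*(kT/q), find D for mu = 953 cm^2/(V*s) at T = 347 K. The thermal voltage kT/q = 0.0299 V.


Step 1: D = mu * (kT/q)
Step 2: D = 953 * 0.0299
Step 3: D = 28.49 cm^2/s

28.49


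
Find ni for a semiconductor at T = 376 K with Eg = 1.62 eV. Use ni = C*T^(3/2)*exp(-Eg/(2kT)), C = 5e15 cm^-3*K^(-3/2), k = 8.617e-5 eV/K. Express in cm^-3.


Step 1: Compute kT = 8.617e-5 * 376 = 0.03239992 eV
Step 2: Exponent = -Eg/(2kT) = -1.62/(2*0.03239992) = -25.00006
Step 3: T^(3/2) = 376^1.5 = 7290.91
Step 4: ni = 5e15 * 7290.91 * exp(-25.00006) = 5.06e+08 cm^-3

5.06e+08


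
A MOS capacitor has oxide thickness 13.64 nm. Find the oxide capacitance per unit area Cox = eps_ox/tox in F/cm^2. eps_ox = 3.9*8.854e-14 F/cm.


Step 1: eps_ox = 3.9 * 8.854e-14 = 3.45306e-13 F/cm
Step 2: tox in cm = 13.64 nm * 1e-7 = 1.3640e-06 cm
Step 3: Cox = 3.45306e-13 / 1.3640e-06 = 2.53e-07 F/cm^2

2.53e-07


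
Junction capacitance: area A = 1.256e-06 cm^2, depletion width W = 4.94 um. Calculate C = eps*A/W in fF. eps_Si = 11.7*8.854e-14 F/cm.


Step 1: eps_Si = 11.7 * 8.854e-14 = 1.035918e-12 F/cm
Step 2: W in cm = 4.94 * 1e-4 = 4.94e-04 cm
Step 3: C = 1.035918e-12 * 1.256e-06 / 4.94e-04 = 2.633832e-15 F
Step 4: C = 2.63 fF

2.63


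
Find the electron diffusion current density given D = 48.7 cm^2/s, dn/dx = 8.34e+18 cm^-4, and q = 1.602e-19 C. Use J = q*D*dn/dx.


Step 1: J = q * D * (dn/dx)
Step 2: J = 1.602e-19 * 48.7 * 8.34e+18
Step 3: J = 6.51e+01 A/cm^2

6.51e+01


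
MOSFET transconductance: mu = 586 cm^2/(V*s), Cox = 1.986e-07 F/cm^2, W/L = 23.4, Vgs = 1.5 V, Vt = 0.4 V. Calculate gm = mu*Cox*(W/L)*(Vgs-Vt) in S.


Step 1: Vov = Vgs - Vt = 1.5 - 0.4 = 1.1 V
Step 2: gm = mu * Cox * (W/L) * Vov
Step 3: gm = 586 * 1.986e-07 * 23.4 * 1.1 = 3.00e-03 S

3.00e-03


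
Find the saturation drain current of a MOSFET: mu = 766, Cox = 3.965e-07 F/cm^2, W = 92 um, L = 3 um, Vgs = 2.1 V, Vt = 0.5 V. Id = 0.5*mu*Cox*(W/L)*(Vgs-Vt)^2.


Step 1: Overdrive voltage Vov = Vgs - Vt = 2.1 - 0.5 = 1.6 V
Step 2: W/L = 92/3 = 30.6667
Step 3: Id = 0.5 * 766 * 3.965e-07 * 30.6667 * 1.6^2
Step 4: Id = 1.19e-02 A

1.19e-02


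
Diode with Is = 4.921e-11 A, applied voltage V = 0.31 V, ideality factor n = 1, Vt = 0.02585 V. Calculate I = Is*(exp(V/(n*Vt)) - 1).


Step 1: V/(n*Vt) = 0.31/(1*0.02585) = 11.9923
Step 2: exp(11.9923) = 1.6151e+05
Step 3: I = 4.921e-11 * (1.6151e+05 - 1) = 7.95e-06 A

7.95e-06


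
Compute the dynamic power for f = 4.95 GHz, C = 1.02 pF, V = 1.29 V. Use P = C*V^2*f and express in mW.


Step 1: V^2 = 1.29^2 = 1.6641 V^2
Step 2: P = C*V^2*f = 1.02e-12 F * 1.6641 * 4.95e9 Hz
Step 3: P = 8.4020409e-03 W
Step 4: P = 8.402 mW

8.402


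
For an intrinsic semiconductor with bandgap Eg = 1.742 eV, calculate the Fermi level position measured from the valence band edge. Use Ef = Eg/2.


Step 1: For an intrinsic semiconductor, the Fermi level sits at midgap.
Step 2: Ef = Eg / 2 = 1.742 / 2 = 0.871 eV

0.871


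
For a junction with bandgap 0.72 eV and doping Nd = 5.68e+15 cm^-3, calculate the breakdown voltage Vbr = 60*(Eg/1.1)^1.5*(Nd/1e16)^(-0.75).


Step 1: Eg/1.1 = 0.72/1.1 = 0.654545
Step 2: (Eg/1.1)^1.5 = 0.654545^1.5 = 0.529553
Step 3: (Nd/1e16)^(-0.75) = (0.568)^(-0.75) = 1.528406
Step 4: Vbr = 60 * 0.529553 * 1.528406 = 48.6 V

48.6


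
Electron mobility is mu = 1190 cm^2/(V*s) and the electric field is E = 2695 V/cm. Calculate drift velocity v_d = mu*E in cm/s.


Step 1: v_d = mu * E
Step 2: v_d = 1190 * 2695 = 3207050
Step 3: v_d = 3.21e+06 cm/s

3.21e+06


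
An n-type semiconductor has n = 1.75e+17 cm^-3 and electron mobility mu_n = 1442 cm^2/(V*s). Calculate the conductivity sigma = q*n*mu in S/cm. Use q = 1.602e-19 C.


Step 1: sigma = q * n * mu
Step 2: sigma = 1.602e-19 * 1.75e+17 * 1442
Step 3: sigma = 4.043e+01 S/cm

4.043e+01


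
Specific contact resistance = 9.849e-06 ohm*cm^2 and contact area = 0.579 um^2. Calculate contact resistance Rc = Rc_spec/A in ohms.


Step 1: Convert area to cm^2: 0.579 um^2 = 5.7900e-09 cm^2
Step 2: Rc = Rc_spec / A = 9.849e-06 / 5.7900e-09
Step 3: Rc = 1.70e+03 ohms

1.70e+03


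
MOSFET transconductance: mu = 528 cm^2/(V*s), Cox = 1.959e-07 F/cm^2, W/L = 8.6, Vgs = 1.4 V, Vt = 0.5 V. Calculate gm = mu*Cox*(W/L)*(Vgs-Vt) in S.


Step 1: Vov = Vgs - Vt = 1.4 - 0.5 = 0.9 V
Step 2: gm = mu * Cox * (W/L) * Vov
Step 3: gm = 528 * 1.959e-07 * 8.6 * 0.9 = 8.01e-04 S

8.01e-04


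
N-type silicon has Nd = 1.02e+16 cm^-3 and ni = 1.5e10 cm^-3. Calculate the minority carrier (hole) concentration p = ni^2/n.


Step 1: Since Nd >> ni, n ≈ Nd = 1.02e+16 cm^-3
Step 2: p = ni^2 / n = (1.5e10)^2 / 1.02e+16
Step 3: p = 2.25e20 / 1.02e+16 = 2.21e+04 cm^-3

2.21e+04


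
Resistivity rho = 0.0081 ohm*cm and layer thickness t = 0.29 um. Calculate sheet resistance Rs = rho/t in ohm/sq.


Step 1: Convert thickness to cm: t = 0.29 um = 2.9000e-05 cm
Step 2: Rs = rho / t = 0.0081 / 2.9000e-05
Step 3: Rs = 279.3 ohm/sq

279.3


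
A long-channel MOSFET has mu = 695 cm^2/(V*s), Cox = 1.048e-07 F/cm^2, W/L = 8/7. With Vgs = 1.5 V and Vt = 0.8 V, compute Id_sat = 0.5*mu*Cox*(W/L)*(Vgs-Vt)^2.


Step 1: Overdrive voltage Vov = Vgs - Vt = 1.5 - 0.8 = 0.7 V
Step 2: W/L = 8/7 = 1.14286
Step 3: Id = 0.5 * 695 * 1.048e-07 * 1.14286 * 0.7^2
Step 4: Id = 2.04e-05 A

2.04e-05


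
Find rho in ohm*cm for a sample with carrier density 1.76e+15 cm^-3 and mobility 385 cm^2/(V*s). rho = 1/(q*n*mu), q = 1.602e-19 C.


Step 1: sigma = q * n * mu = 1.602e-19 * 1.76e+15 * 385 = 1.08552e-01 S/cm
Step 2: rho = 1 / sigma = 1 / 1.08552e-01 = 9.212 ohm*cm

9.212


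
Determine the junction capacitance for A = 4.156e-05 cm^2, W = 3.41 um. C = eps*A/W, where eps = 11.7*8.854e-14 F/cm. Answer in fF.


Step 1: eps_Si = 11.7 * 8.854e-14 = 1.035918e-12 F/cm
Step 2: W in cm = 3.41 * 1e-4 = 3.41e-04 cm
Step 3: C = 1.035918e-12 * 4.156e-05 / 3.41e-04 = 1.262544e-13 F
Step 4: C = 126.25 fF

126.25


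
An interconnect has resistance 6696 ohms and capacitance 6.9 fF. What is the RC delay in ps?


Step 1: tau = R * C
Step 2: tau = 6696 * 6.9 fF = 6696 * 6.9e-15 F
Step 3: tau = 4.62024e-11 s = 46.2024 ps

46.2024


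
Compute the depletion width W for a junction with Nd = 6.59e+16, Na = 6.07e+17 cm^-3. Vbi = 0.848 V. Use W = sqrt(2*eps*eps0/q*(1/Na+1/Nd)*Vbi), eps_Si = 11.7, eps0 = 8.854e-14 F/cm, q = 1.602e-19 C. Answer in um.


Step 1: 1/Na + 1/Nd = 1/6.07e+17 + 1/6.59e+16 = 1.68220e-17
Step 2: 2*eps*eps0/q = 2*11.7*8.854e-14/1.602e-19 = 1.293281e+07
Step 3: W^2 = 1.293281e+07 * 1.68220e-17 * 0.848 = 1.84487e-10
Step 4: W = sqrt(1.84487e-10) = 1.358e-05 cm = 0.1358 um

0.1358


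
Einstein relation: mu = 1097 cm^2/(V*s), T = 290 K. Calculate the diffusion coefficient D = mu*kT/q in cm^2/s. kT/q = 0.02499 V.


Step 1: D = mu * (kT/q)
Step 2: D = 1097 * 0.02499
Step 3: D = 27.41 cm^2/s

27.41


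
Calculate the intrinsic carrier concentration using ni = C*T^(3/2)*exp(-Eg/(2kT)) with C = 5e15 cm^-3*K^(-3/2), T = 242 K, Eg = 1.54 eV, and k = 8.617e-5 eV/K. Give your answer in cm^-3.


Step 1: Compute kT = 8.617e-5 * 242 = 0.02085314 eV
Step 2: Exponent = -Eg/(2kT) = -1.54/(2*0.02085314) = -36.92489
Step 3: T^(3/2) = 242^1.5 = 3764.64
Step 4: ni = 5e15 * 3764.64 * exp(-36.92489) = 1.73e+03 cm^-3

1.73e+03


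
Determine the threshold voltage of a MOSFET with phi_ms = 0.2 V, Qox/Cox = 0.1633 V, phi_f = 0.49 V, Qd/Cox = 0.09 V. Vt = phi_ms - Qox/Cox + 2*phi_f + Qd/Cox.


Step 1: Vt = phi_ms - Qox/Cox + 2*phi_f + Qd/Cox
Step 2: Vt = 0.2 - 0.1633 + 2*0.49 + 0.09
Step 3: Vt = 0.2 - 0.1633 + 0.98 + 0.09
Step 4: Vt = 1.1067 V

1.1067


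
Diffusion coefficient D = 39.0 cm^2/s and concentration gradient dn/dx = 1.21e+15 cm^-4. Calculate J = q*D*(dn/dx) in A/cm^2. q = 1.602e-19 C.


Step 1: J = q * D * (dn/dx)
Step 2: J = 1.602e-19 * 39.0 * 1.21e+15
Step 3: J = 7.56e-03 A/cm^2

7.56e-03


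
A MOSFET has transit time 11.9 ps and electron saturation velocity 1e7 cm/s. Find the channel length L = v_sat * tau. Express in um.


Step 1: tau in seconds = 11.9 ps * 1e-12 = 1.1900e-11 s
Step 2: L = v_sat * tau = 1e7 * 1.1900e-11 = 1.1900e-04 cm
Step 3: L in um = 1.1900e-04 * 1e4 = 1.19 um

1.19


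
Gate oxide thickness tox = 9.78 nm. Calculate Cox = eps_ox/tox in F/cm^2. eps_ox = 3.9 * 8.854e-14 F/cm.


Step 1: eps_ox = 3.9 * 8.854e-14 = 3.45306e-13 F/cm
Step 2: tox in cm = 9.78 nm * 1e-7 = 9.7800e-07 cm
Step 3: Cox = 3.45306e-13 / 9.7800e-07 = 3.53e-07 F/cm^2

3.53e-07


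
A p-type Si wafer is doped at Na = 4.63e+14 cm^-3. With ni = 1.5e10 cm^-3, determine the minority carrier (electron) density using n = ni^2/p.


Step 1: Majority hole concentration p ≈ Na = 4.63e+14 cm^-3
Step 2: n = ni^2 / Na = (1.5e10)^2 / 4.63e+14
Step 3: n = 4.86e+05 cm^-3

4.86e+05


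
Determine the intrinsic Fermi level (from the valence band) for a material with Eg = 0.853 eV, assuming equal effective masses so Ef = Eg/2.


Step 1: For an intrinsic semiconductor, the Fermi level sits at midgap.
Step 2: Ef = Eg / 2 = 0.853 / 2 = 0.4265 eV

0.4265


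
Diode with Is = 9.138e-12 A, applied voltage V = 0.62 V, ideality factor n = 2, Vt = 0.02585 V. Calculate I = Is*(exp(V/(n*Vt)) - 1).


Step 1: V/(n*Vt) = 0.62/(2*0.02585) = 11.9923
Step 2: exp(11.9923) = 1.6151e+05
Step 3: I = 9.138e-12 * (1.6151e+05 - 1) = 1.48e-06 A

1.48e-06


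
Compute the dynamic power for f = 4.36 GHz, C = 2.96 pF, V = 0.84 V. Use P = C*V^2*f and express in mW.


Step 1: V^2 = 0.84^2 = 0.7056 V^2
Step 2: P = C*V^2*f = 2.96e-12 F * 0.7056 * 4.36e9 Hz
Step 3: P = 9.10619136e-03 W
Step 4: P = 9.106 mW

9.106


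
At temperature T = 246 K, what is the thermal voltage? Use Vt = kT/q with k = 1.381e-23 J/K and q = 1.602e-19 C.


Step 1: kT = 1.381e-23 * 246 = 3.39726e-21 J
Step 2: Vt = kT/q = 3.39726e-21 / 1.602e-19
Step 3: Vt = 0.02121 V

0.02121


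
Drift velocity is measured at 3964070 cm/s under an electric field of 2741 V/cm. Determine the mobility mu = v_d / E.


Step 1: mu = v_d / E
Step 2: mu = 3964070 / 2741
Step 3: mu = 1446.21 cm^2/(V*s)

1446.21


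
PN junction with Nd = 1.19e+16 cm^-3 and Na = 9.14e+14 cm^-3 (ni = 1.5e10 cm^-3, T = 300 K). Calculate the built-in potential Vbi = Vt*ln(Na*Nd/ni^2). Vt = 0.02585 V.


Step 1: Compute Na*Nd/ni^2 = 9.14e+14 * 1.19e+16 / (1.5e10)^2 = 4.8340e+10
Step 2: ln(4.8340e+10) = 24.6015
Step 3: Vbi = 0.02585 * 24.6015 = 0.636 V

0.636


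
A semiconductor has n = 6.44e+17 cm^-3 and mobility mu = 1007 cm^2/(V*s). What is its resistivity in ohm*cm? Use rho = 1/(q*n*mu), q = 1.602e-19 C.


Step 1: sigma = q * n * mu = 1.602e-19 * 6.44e+17 * 1007 = 1.03891e+02 S/cm
Step 2: rho = 1 / sigma = 1 / 1.03891e+02 = 0.009625 ohm*cm

0.009625


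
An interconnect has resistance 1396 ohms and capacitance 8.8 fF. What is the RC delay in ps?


Step 1: tau = R * C
Step 2: tau = 1396 * 8.8 fF = 1396 * 8.8e-15 F
Step 3: tau = 1.22848e-11 s = 12.2848 ps

12.2848


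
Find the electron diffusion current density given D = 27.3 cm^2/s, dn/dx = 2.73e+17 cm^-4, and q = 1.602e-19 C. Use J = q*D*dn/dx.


Step 1: J = q * D * (dn/dx)
Step 2: J = 1.602e-19 * 27.3 * 2.73e+17
Step 3: J = 1.19e+00 A/cm^2

1.19e+00


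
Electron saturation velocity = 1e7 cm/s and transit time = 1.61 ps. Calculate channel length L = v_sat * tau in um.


Step 1: tau in seconds = 1.61 ps * 1e-12 = 1.6100e-12 s
Step 2: L = v_sat * tau = 1e7 * 1.6100e-12 = 1.6100e-05 cm
Step 3: L in um = 1.6100e-05 * 1e4 = 0.161 um

0.161


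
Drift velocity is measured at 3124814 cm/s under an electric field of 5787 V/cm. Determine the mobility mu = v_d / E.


Step 1: mu = v_d / E
Step 2: mu = 3124814 / 5787
Step 3: mu = 539.97 cm^2/(V*s)

539.97


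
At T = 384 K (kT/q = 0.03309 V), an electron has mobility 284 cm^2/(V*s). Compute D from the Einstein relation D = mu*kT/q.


Step 1: D = mu * (kT/q)
Step 2: D = 284 * 0.03309
Step 3: D = 9.4 cm^2/s

9.4


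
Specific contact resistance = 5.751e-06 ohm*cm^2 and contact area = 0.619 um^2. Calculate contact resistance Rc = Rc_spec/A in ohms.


Step 1: Convert area to cm^2: 0.619 um^2 = 6.1900e-09 cm^2
Step 2: Rc = Rc_spec / A = 5.751e-06 / 6.1900e-09
Step 3: Rc = 9.29e+02 ohms

9.29e+02


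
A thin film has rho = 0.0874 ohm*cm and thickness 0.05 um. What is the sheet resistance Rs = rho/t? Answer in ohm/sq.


Step 1: Convert thickness to cm: t = 0.05 um = 5.0000e-06 cm
Step 2: Rs = rho / t = 0.0874 / 5.0000e-06
Step 3: Rs = 17480.0 ohm/sq

17480.0


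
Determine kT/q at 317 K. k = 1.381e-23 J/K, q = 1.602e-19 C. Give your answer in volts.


Step 1: kT = 1.381e-23 * 317 = 4.37777e-21 J
Step 2: Vt = kT/q = 4.37777e-21 / 1.602e-19
Step 3: Vt = 0.02733 V

0.02733


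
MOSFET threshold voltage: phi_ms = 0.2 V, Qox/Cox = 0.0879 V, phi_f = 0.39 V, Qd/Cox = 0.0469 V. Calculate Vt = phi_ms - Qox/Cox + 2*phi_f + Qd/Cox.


Step 1: Vt = phi_ms - Qox/Cox + 2*phi_f + Qd/Cox
Step 2: Vt = 0.2 - 0.0879 + 2*0.39 + 0.0469
Step 3: Vt = 0.2 - 0.0879 + 0.78 + 0.0469
Step 4: Vt = 0.939 V

0.939


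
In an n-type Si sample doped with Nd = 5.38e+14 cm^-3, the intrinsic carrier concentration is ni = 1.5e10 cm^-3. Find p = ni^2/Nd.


Step 1: Since Nd >> ni, n ≈ Nd = 5.38e+14 cm^-3
Step 2: p = ni^2 / n = (1.5e10)^2 / 5.38e+14
Step 3: p = 2.25e20 / 5.38e+14 = 4.18e+05 cm^-3

4.18e+05


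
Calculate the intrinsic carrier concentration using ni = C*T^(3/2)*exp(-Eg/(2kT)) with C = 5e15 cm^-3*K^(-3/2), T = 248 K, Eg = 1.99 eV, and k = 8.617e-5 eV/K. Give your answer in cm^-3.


Step 1: Compute kT = 8.617e-5 * 248 = 0.02137016 eV
Step 2: Exponent = -Eg/(2kT) = -1.99/(2*0.02137016) = -46.56025
Step 3: T^(3/2) = 248^1.5 = 3905.51
Step 4: ni = 5e15 * 3905.51 * exp(-46.56025) = 1.17e-01 cm^-3

1.17e-01


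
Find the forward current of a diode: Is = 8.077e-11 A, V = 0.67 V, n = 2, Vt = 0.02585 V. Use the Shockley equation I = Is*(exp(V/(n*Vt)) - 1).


Step 1: V/(n*Vt) = 0.67/(2*0.02585) = 12.9594
Step 2: exp(12.9594) = 4.2481e+05
Step 3: I = 8.077e-11 * (4.2481e+05 - 1) = 3.43e-05 A

3.43e-05


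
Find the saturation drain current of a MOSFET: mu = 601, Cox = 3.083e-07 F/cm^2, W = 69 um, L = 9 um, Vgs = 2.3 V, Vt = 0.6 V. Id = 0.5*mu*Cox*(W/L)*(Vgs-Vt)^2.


Step 1: Overdrive voltage Vov = Vgs - Vt = 2.3 - 0.6 = 1.7 V
Step 2: W/L = 69/9 = 7.66667
Step 3: Id = 0.5 * 601 * 3.083e-07 * 7.66667 * 1.7^2
Step 4: Id = 2.05e-03 A

2.05e-03


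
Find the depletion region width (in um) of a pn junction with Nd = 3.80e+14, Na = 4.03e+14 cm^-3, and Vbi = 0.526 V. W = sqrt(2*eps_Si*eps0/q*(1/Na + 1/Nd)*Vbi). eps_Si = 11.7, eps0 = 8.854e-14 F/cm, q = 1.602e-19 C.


Step 1: 1/Na + 1/Nd = 1/4.03e+14 + 1/3.80e+14 = 5.11297e-15
Step 2: 2*eps*eps0/q = 2*11.7*8.854e-14/1.602e-19 = 1.293281e+07
Step 3: W^2 = 1.293281e+07 * 5.11297e-15 * 0.526 = 3.47818e-08
Step 4: W = sqrt(3.47818e-08) = 1.865e-04 cm = 1.865 um

1.865


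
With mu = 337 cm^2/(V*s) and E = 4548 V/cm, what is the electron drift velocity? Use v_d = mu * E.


Step 1: v_d = mu * E
Step 2: v_d = 337 * 4548 = 1532676
Step 3: v_d = 1.53e+06 cm/s

1.53e+06


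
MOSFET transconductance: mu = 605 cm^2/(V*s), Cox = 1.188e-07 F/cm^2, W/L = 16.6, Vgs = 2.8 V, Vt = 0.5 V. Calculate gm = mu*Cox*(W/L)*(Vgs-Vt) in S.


Step 1: Vov = Vgs - Vt = 2.8 - 0.5 = 2.3 V
Step 2: gm = mu * Cox * (W/L) * Vov
Step 3: gm = 605 * 1.188e-07 * 16.6 * 2.3 = 2.74e-03 S

2.74e-03


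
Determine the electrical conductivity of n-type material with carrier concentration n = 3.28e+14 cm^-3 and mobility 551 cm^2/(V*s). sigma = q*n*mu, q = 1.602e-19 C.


Step 1: sigma = q * n * mu
Step 2: sigma = 1.602e-19 * 3.28e+14 * 551
Step 3: sigma = 2.895e-02 S/cm

2.895e-02


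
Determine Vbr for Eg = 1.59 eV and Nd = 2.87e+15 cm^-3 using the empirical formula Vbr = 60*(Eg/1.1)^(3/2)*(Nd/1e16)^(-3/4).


Step 1: Eg/1.1 = 1.59/1.1 = 1.445455
Step 2: (Eg/1.1)^1.5 = 1.445455^1.5 = 1.737828
Step 3: (Nd/1e16)^(-0.75) = (0.287)^(-0.75) = 2.550284
Step 4: Vbr = 60 * 1.737828 * 2.550284 = 265.9 V

265.9


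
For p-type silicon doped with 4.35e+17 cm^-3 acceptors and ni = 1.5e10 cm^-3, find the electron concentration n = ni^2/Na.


Step 1: Majority hole concentration p ≈ Na = 4.35e+17 cm^-3
Step 2: n = ni^2 / Na = (1.5e10)^2 / 4.35e+17
Step 3: n = 5.17e+02 cm^-3

5.17e+02


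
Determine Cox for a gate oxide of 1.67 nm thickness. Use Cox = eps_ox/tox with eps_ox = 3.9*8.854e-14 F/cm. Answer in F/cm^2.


Step 1: eps_ox = 3.9 * 8.854e-14 = 3.45306e-13 F/cm
Step 2: tox in cm = 1.67 nm * 1e-7 = 1.6700e-07 cm
Step 3: Cox = 3.45306e-13 / 1.6700e-07 = 2.07e-06 F/cm^2

2.07e-06


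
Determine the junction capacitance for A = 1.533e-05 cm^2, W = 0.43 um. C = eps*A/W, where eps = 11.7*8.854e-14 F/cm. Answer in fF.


Step 1: eps_Si = 11.7 * 8.854e-14 = 1.035918e-12 F/cm
Step 2: W in cm = 0.43 * 1e-4 = 4.30e-05 cm
Step 3: C = 1.035918e-12 * 1.533e-05 / 4.30e-05 = 3.693168e-13 F
Step 4: C = 369.32 fF

369.32


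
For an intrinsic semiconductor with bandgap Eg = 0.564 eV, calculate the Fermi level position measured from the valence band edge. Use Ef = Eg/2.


Step 1: For an intrinsic semiconductor, the Fermi level sits at midgap.
Step 2: Ef = Eg / 2 = 0.564 / 2 = 0.282 eV

0.282


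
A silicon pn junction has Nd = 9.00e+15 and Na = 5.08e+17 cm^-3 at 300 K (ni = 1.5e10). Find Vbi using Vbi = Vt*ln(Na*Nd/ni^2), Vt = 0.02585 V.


Step 1: Compute Na*Nd/ni^2 = 5.08e+17 * 9.00e+15 / (1.5e10)^2 = 2.0320e+13
Step 2: ln(2.0320e+13) = 30.6426
Step 3: Vbi = 0.02585 * 30.6426 = 0.792 V

0.792


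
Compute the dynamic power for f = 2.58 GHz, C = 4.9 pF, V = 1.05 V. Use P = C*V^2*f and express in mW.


Step 1: V^2 = 1.05^2 = 1.1025 V^2
Step 2: P = C*V^2*f = 4.9e-12 F * 1.1025 * 2.58e9 Hz
Step 3: P = 1.3937805e-02 W
Step 4: P = 13.938 mW

13.938


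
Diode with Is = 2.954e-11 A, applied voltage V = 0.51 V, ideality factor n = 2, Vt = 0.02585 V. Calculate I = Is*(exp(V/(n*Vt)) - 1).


Step 1: V/(n*Vt) = 0.51/(2*0.02585) = 9.8646
Step 2: exp(9.8646) = 1.9237e+04
Step 3: I = 2.954e-11 * (1.9237e+04 - 1) = 5.68e-07 A

5.68e-07


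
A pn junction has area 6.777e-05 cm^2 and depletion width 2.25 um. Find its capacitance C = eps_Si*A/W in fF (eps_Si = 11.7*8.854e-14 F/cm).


Step 1: eps_Si = 11.7 * 8.854e-14 = 1.035918e-12 F/cm
Step 2: W in cm = 2.25 * 1e-4 = 2.25e-04 cm
Step 3: C = 1.035918e-12 * 6.777e-05 / 2.25e-04 = 3.120185e-13 F
Step 4: C = 312.02 fF

312.02


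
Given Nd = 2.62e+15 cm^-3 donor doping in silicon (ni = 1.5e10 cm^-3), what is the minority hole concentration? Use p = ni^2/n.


Step 1: Since Nd >> ni, n ≈ Nd = 2.62e+15 cm^-3
Step 2: p = ni^2 / n = (1.5e10)^2 / 2.62e+15
Step 3: p = 2.25e20 / 2.62e+15 = 8.59e+04 cm^-3

8.59e+04


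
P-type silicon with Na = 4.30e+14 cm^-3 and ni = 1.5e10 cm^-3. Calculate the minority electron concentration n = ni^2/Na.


Step 1: Majority hole concentration p ≈ Na = 4.30e+14 cm^-3
Step 2: n = ni^2 / Na = (1.5e10)^2 / 4.30e+14
Step 3: n = 5.23e+05 cm^-3

5.23e+05


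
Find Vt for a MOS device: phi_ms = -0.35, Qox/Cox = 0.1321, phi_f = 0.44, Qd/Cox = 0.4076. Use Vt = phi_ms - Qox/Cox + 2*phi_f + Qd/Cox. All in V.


Step 1: Vt = phi_ms - Qox/Cox + 2*phi_f + Qd/Cox
Step 2: Vt = -0.35 - 0.1321 + 2*0.44 + 0.4076
Step 3: Vt = -0.35 - 0.1321 + 0.88 + 0.4076
Step 4: Vt = 0.8055 V

0.8055
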